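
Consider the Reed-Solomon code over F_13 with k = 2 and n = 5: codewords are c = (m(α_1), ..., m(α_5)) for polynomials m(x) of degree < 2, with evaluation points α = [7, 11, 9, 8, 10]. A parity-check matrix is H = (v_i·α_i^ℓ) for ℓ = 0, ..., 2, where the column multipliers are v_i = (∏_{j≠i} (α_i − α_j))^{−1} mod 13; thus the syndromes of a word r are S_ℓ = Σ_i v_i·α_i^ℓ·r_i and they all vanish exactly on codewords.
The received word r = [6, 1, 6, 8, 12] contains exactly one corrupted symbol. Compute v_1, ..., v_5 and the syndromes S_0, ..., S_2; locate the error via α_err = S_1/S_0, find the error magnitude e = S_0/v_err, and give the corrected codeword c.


S = (12, 4, 10), error at position 3, error magnitude e = 9, c = [6, 1, 10, 8, 12].

Step 1: column multipliers v_i = (∏_{j≠i}(α_i − α_j))^{−1} mod 13.
  i = 1 (α = 7): (7−11)(7−9)(7−8)(7−10) = (−4)·(−2)·(−1)·(−3) = 24 ≡ 11, so v_1 = 11^{−1} = 6 (mod 13).
  i = 2 (α = 11): (11−7)(11−9)(11−8)(11−10) = 4·2·3·1 = 24 ≡ 11, so v_2 = 11^{−1} = 6 (mod 13).
  i = 3 (α = 9): (9−7)(9−11)(9−8)(9−10) = 2·(−2)·1·(−1) = 4 ≡ 4, so v_3 = 4^{−1} = 10 (mod 13).
  i = 4 (α = 8): (8−7)(8−11)(8−9)(8−10) = 1·(−3)·(−1)·(−2) = −6 ≡ 7, so v_4 = 7^{−1} = 2 (mod 13).
  i = 5 (α = 10): (10−7)(10−11)(10−9)(10−8) = 3·(−1)·1·2 = −6 ≡ 7, so v_5 = 7^{−1} = 2 (mod 13).
  v = [6, 6, 10, 2, 2].
Step 2: syndromes of r = [6, 1, 6, 8, 12] (all sums mod 13).
  S_0 = Σ v_i r_i = 6·6 + 6·1 + 10·6 + 2·8 + 2·12 = 142 ≡ 12.
  S_1 = Σ v_i α_i r_i = 6·7·6 + 6·11·1 + 10·9·6 + 2·8·8 + 2·10·12 = 1226 ≡ 4.
  α_i^2 mod 13 = [10, 4, 3, 12, 9].
  S_2 = Σ v_i α_i^2 r_i = 6·10·6 + 6·4·1 + 10·3·6 + 2·12·8 + 2·9·12 = 972 ≡ 10.
  S = (12, 4, 10) ≠ 0, so r is not a codeword (an error is present).
Step 3: locate the error. For a single error e at position i, S_ℓ = v_i·e·α_i^ℓ, so α_err = S_1/S_0.
  S_0^{−1} = 12^{−1} = 12 (mod 13), so α_err = 4·12 = 48 ≡ 9 = α_3. Error position i = 3.
  Consistency check: S_2/S_1 = 10·10 = 100 ≡ 9 = α_err ✓ (single-error assumption holds).
Step 4: error magnitude e = S_0/v_3 = S_0·∏_{j≠3}(α_3 − α_j) = 12·4 = 48 ≡ 9 (mod 13).
Step 5: correct position 3: c_3 = r_3 − e = 6 − 9 ≡ 10 (mod 13). Hence c = [6, 1, 10, 8, 12].
  Check: interpolating c through the α_i gives m(x) = 5 + 2·x (degree < 2) with m(α_i) = c_i for every i, so c is indeed a codeword.


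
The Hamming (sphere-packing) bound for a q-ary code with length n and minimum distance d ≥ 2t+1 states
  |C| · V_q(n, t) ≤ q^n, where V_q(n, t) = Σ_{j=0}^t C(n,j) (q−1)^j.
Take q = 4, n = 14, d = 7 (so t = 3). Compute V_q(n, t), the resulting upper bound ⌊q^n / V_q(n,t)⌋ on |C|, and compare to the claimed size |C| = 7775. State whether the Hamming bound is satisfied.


V_q(n, t) = 10690, q^n = 268435456, Hamming bound = 25110, |C| = 7775 ≤ bound (satisfied).

Step 1: Compute V_q(n, t) = Σ_{j=0}^3 C(n, j) (q−1)^j.
  j = 0: C(14,0)·(3)^0 = 1·1 = 1.
  j = 1: C(14,1)·(3)^1 = 14·3 = 42.
  j = 2: C(14,2)·(3)^2 = 91·9 = 819.
  j = 3: C(14,3)·(3)^3 = 364·27 = 9828.
  V_q(n, t) = 1 + 42 + 819 + 9828 = 10690.
Step 2: q^n = 4^14 = 268435456.
Step 3: Hamming bound ⌊q^n / V_q(n,t)⌋ = ⌊268435456/10690⌋ = 25110.
Step 4: Compare |C| = 7775 to 25110: satisfied.
The claimed |C| lies below the Hamming bound.


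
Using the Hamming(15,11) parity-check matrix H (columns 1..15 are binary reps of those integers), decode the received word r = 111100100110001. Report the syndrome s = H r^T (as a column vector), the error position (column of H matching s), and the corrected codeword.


s = (1, 1, 0, 1)^T, error position = 13, corrected codeword c = 111100100110101

Compute s = H r^T mod 2 one row at a time:
  s_1 = 0 + 0 + 1 + 1 + 0 + 0 + 0 + 1 = 3 ≡ 1 (mod 2).
  s_2 = 1 + 0 + 0 + 1 + 0 + 0 + 0 + 1 = 3 ≡ 1 (mod 2).
  s_3 = 1 + 1 + 0 + 1 + 1 + 1 + 0 + 1 = 6 ≡ 0 (mod 2).
  s_4 = 1 + 1 + 0 + 1 + 0 + 1 + 0 + 1 = 5 ≡ 1 (mod 2).
s = (1, 1, 0, 1)^T — this equals column 13 of H (binary 1101), so error is at position 13.
Correct: flip bit 13 of r = 111100100110001 to get c = 111100100110101.


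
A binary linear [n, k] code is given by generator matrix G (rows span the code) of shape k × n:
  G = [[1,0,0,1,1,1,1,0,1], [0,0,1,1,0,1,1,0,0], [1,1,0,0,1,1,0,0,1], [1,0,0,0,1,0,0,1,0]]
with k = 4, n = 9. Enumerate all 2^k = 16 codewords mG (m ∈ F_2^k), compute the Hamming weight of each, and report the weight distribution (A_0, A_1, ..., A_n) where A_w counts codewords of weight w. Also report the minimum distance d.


Weight distribution: A_0 = 1, A_3 = 4, A_4 = 3, A_5 = 2, A_6 = 4, A_7 = 2. Minimum distance d = 3.

Enumerate all 2^4 = 16 messages m ∈ F_2^4.
For each, compute codeword c = mG in F_2^9, then tally its weight.
  m = 0000 → c = 000000000, weight = 0.
  m = 1000 → c = 100111101, weight = 6.
  m = 0100 → c = 001101100, weight = 4.
  m = 1100 → c = 101010001, weight = 4.
  m = 0010 → c = 110011001, weight = 5.
  m = 1010 → c = 010100100, weight = 3.
  m = 0110 → c = 111110101, weight = 7.
  m = 1110 → c = 011001000, weight = 3.
  m = 0001 → c = 100010010, weight = 3.
  m = 1001 → c = 000101111, weight = 5.
  m = 0101 → c = 101111110, weight = 7.
  m = 1101 → c = 001000011, weight = 3.
  m = 0011 → c = 010001011, weight = 4.
  m = 1011 → c = 110110110, weight = 6.
  m = 0111 → c = 011100111, weight = 6.
  m = 1111 → c = 111011010, weight = 6.
Tally weights:
  weight 0: 1 codewords.
  weight 3: 4 codewords.
  weight 4: 3 codewords.
  weight 5: 2 codewords.
  weight 6: 4 codewords.
  weight 7: 2 codewords.
Minimum distance d = smallest w > 0 with A_w > 0 = 3.
Sanity: Σ A_w = 16 = 2^4 = 16 ✓.


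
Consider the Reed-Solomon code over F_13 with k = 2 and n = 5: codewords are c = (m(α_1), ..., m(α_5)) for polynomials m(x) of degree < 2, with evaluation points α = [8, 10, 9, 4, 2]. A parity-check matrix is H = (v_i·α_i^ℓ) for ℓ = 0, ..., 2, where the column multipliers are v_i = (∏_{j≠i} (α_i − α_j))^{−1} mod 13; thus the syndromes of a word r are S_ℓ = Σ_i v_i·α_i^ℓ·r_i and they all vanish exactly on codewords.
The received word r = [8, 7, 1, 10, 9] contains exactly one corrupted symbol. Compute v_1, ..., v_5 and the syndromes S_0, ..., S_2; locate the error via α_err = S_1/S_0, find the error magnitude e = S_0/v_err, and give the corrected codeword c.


S = (7, 1, 2), error at position 5, error magnitude e = 11, c = [8, 7, 1, 10, 11].

Step 1: column multipliers v_i = (∏_{j≠i}(α_i − α_j))^{−1} mod 13.
  i = 1 (α = 8): (8−10)(8−9)(8−4)(8−2) = (−2)·(−1)·4·6 = 48 ≡ 9, so v_1 = 9^{−1} = 3 (mod 13).
  i = 2 (α = 10): (10−8)(10−9)(10−4)(10−2) = 2·1·6·8 = 96 ≡ 5, so v_2 = 5^{−1} = 8 (mod 13).
  i = 3 (α = 9): (9−8)(9−10)(9−4)(9−2) = 1·(−1)·5·7 = −35 ≡ 4, so v_3 = 4^{−1} = 10 (mod 13).
  i = 4 (α = 4): (4−8)(4−10)(4−9)(4−2) = (−4)·(−6)·(−5)·2 = −240 ≡ 7, so v_4 = 7^{−1} = 2 (mod 13).
  i = 5 (α = 2): (2−8)(2−10)(2−9)(2−4) = (−6)·(−8)·(−7)·(−2) = 672 ≡ 9, so v_5 = 9^{−1} = 3 (mod 13).
  v = [3, 8, 10, 2, 3].
Step 2: syndromes of r = [8, 7, 1, 10, 9] (all sums mod 13).
  S_0 = Σ v_i r_i = 3·8 + 8·7 + 10·1 + 2·10 + 3·9 = 137 ≡ 7.
  S_1 = Σ v_i α_i r_i = 3·8·8 + 8·10·7 + 10·9·1 + 2·4·10 + 3·2·9 = 976 ≡ 1.
  α_i^2 mod 13 = [12, 9, 3, 3, 4].
  S_2 = Σ v_i α_i^2 r_i = 3·12·8 + 8·9·7 + 10·3·1 + 2·3·10 + 3·4·9 = 990 ≡ 2.
  S = (7, 1, 2) ≠ 0, so r is not a codeword (an error is present).
Step 3: locate the error. For a single error e at position i, S_ℓ = v_i·e·α_i^ℓ, so α_err = S_1/S_0.
  S_0^{−1} = 7^{−1} = 2 (mod 13), so α_err = 1·2 = 2 ≡ 2 = α_5. Error position i = 5.
  Consistency check: S_2/S_1 = 2·1 = 2 ≡ 2 = α_err ✓ (single-error assumption holds).
Step 4: error magnitude e = S_0/v_5 = S_0·∏_{j≠5}(α_5 − α_j) = 7·9 = 63 ≡ 11 (mod 13).
Step 5: correct position 5: c_5 = r_5 − e = 9 − 11 ≡ 11 (mod 13). Hence c = [8, 7, 1, 10, 11].
  Check: interpolating c through the α_i gives m(x) = 12 + 6·x (degree < 2) with m(α_i) = c_i for every i, so c is indeed a codeword.


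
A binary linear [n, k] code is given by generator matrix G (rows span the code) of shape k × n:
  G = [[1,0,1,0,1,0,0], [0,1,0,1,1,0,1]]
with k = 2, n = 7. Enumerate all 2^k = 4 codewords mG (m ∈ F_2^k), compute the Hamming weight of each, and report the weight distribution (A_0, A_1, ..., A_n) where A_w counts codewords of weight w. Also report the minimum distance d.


Weight distribution: A_0 = 1, A_3 = 1, A_4 = 1, A_5 = 1. Minimum distance d = 3.

Enumerate all 2^2 = 4 messages m ∈ F_2^2.
For each, compute codeword c = mG in F_2^7, then tally its weight.
  m = 00 → c = 0000000, weight = 0.
  m = 10 → c = 1010100, weight = 3.
  m = 01 → c = 0101101, weight = 4.
  m = 11 → c = 1111001, weight = 5.
Tally weights:
  weight 0: 1 codewords.
  weight 3: 1 codewords.
  weight 4: 1 codewords.
  weight 5: 1 codewords.
Minimum distance d = smallest w > 0 with A_w > 0 = 3.
Sanity: Σ A_w = 4 = 2^2 = 4 ✓.


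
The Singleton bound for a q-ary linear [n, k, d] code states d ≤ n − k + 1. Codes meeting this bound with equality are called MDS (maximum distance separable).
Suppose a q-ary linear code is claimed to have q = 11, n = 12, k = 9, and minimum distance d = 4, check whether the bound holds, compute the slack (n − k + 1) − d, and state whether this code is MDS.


Singleton RHS = n − k + 1 = 4, slack = 0, bound satisfied, MDS.

Singleton bound: d ≤ n − k + 1.
Here n = 12, k = 9, so n − k + 1 = 4.
Given d = 4, check d ≤ 4: YES.
Slack = (n − k + 1) − d = 0.
The code is MDS (slack = 0).
Description: the claimed parameters are [12, 9, 4]_11; such a code would be MDS (meets Singleton bound).


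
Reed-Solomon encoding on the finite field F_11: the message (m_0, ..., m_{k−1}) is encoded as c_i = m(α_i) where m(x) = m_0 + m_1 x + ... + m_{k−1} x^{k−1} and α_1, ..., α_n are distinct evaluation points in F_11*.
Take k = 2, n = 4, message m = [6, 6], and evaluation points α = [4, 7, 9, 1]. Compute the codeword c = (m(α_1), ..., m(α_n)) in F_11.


c = [8, 4, 5, 1]

Message polynomial: m(x) = 6 + 6·x (mod 11).
For each evaluation point α_i, compute m(α_i) mod 11:
  α_1 = 4: Horner steps 6 → 8, so m(4) = 8.
  α_2 = 7: Horner steps 6 → 4, so m(7) = 4.
  α_3 = 9: Horner steps 6 → 5, so m(9) = 5.
  α_4 = 1: Horner steps 6 → 1, so m(1) = 1.
Codeword c = [8, 4, 5, 1] ∈ F_11^4.


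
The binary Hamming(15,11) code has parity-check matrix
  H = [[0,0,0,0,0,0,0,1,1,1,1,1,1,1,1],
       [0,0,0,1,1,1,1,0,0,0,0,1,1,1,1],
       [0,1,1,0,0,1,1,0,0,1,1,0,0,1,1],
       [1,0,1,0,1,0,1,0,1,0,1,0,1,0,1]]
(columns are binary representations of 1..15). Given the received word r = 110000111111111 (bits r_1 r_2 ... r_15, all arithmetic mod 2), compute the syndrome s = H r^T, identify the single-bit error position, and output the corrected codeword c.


s = (0, 1, 0, 0)^T, error position = 4, corrected codeword c = 110100111111111

Compute s = H r^T mod 2 one row at a time:
  s_1 = 1 + 1 + 1 + 1 + 1 + 1 + 1 + 1 = 8 ≡ 0 (mod 2).
  s_2 = 0 + 0 + 0 + 1 + 1 + 1 + 1 + 1 = 5 ≡ 1 (mod 2).
  s_3 = 1 + 0 + 0 + 1 + 1 + 1 + 1 + 1 = 6 ≡ 0 (mod 2).
  s_4 = 1 + 0 + 0 + 1 + 1 + 1 + 1 + 1 = 6 ≡ 0 (mod 2).
s = (0, 1, 0, 0)^T — this equals column 4 of H (binary 0100), so error is at position 4.
Correct: flip bit 4 of r = 110000111111111 to get c = 110100111111111.


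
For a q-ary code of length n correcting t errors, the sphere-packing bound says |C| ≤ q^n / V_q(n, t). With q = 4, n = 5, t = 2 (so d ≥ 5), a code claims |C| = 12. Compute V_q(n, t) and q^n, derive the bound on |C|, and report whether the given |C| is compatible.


V_q(n, t) = 106, q^n = 1024, Hamming bound = 9, |C| = 12 > bound (violated).

Step 1: Compute V_q(n, t) = Σ_{j=0}^2 C(n, j) (q−1)^j.
  j = 0: C(5,0)·(3)^0 = 1·1 = 1.
  j = 1: C(5,1)·(3)^1 = 5·3 = 15.
  j = 2: C(5,2)·(3)^2 = 10·9 = 90.
  V_q(n, t) = 1 + 15 + 90 = 106.
Step 2: q^n = 4^5 = 1024.
Step 3: Hamming bound ⌊q^n / V_q(n,t)⌋ = ⌊1024/106⌋ = 9.
Step 4: Compare |C| = 12 to 9: violated.
The claimed |C| lies above the Hamming bound, so no 4-ary code of length 5 with d ≥ 5 can have 12 codewords.


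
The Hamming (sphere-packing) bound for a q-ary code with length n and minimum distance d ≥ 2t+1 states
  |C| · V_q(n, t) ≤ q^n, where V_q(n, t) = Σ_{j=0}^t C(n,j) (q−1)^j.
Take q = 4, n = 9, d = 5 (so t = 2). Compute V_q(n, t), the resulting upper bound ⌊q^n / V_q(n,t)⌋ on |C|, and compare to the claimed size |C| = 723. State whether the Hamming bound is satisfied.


V_q(n, t) = 352, q^n = 262144, Hamming bound = 744, |C| = 723 ≤ bound (satisfied).

Step 1: Compute V_q(n, t) = Σ_{j=0}^2 C(n, j) (q−1)^j.
  j = 0: C(9,0)·(3)^0 = 1·1 = 1.
  j = 1: C(9,1)·(3)^1 = 9·3 = 27.
  j = 2: C(9,2)·(3)^2 = 36·9 = 324.
  V_q(n, t) = 1 + 27 + 324 = 352.
Step 2: q^n = 4^9 = 262144.
Step 3: Hamming bound ⌊q^n / V_q(n,t)⌋ = ⌊262144/352⌋ = 744.
Step 4: Compare |C| = 723 to 744: satisfied.
The claimed |C| lies below the Hamming bound.


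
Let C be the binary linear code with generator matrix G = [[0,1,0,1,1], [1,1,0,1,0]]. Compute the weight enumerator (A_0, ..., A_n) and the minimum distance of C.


Weight distribution: A_0 = 1, A_2 = 1, A_3 = 2. Minimum distance d = 2.

Enumerate all 2^2 = 4 messages m ∈ F_2^2.
For each, compute codeword c = mG in F_2^5, then tally its weight.
  m = 00 → c = 00000, weight = 0.
  m = 10 → c = 01011, weight = 3.
  m = 01 → c = 11010, weight = 3.
  m = 11 → c = 10001, weight = 2.
Tally weights:
  weight 0: 1 codewords.
  weight 2: 1 codewords.
  weight 3: 2 codewords.
Minimum distance d = smallest w > 0 with A_w > 0 = 2.
Sanity: Σ A_w = 4 = 2^2 = 4 ✓.


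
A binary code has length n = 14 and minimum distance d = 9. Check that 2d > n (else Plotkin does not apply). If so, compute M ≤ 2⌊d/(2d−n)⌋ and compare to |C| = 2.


Plotkin bound M ≤ 4; given |C| = 2 ≤ bound (satisfied).

Check applicability: 2d = 18, n = 14.
2d − n = 4 > 0, so Plotkin applies.
Compute d/(2d−n) = 9/4 ≈ 2.2500.
⌊d/(2d−n)⌋ = 2.
Plotkin bound: M ≤ 2·2 = 4.
Given |C| = 2, check: satisfied.
This |C| is below the Plotkin bound.


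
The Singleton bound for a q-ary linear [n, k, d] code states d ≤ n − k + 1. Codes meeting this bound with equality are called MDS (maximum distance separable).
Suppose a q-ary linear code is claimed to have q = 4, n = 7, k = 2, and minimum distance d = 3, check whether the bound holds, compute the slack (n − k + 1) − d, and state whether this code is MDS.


Singleton RHS = n − k + 1 = 6, slack = 3, bound satisfied, not MDS.

Singleton bound: d ≤ n − k + 1.
Here n = 7, k = 2, so n − k + 1 = 6.
Given d = 3, check d ≤ 6: YES.
Slack = (n − k + 1) − d = 3.
The code is NOT MDS (slack = 3 > 0).
Description: the claimed parameters are [7, 2, 3]_4; such a code would be non-MDS.


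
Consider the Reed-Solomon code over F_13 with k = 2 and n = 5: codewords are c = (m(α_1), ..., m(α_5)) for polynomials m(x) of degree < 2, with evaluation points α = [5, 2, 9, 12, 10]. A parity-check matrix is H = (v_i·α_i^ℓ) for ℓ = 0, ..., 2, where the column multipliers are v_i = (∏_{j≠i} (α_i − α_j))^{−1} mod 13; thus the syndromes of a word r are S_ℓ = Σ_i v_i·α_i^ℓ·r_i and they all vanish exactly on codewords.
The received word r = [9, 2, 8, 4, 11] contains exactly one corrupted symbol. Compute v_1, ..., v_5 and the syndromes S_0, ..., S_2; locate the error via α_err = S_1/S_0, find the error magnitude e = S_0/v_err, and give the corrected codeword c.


S = (5, 10, 7), error at position 2, error magnitude e = 2, c = [9, 0, 8, 4, 11].

Step 1: column multipliers v_i = (∏_{j≠i}(α_i − α_j))^{−1} mod 13.
  i = 1 (α = 5): (5−2)(5−9)(5−12)(5−10) = 3·(−4)·(−7)·(−5) = −420 ≡ 9, so v_1 = 9^{−1} = 3 (mod 13).
  i = 2 (α = 2): (2−5)(2−9)(2−12)(2−10) = (−3)·(−7)·(−10)·(−8) = 1680 ≡ 3, so v_2 = 3^{−1} = 9 (mod 13).
  i = 3 (α = 9): (9−5)(9−2)(9−12)(9−10) = 4·7·(−3)·(−1) = 84 ≡ 6, so v_3 = 6^{−1} = 11 (mod 13).
  i = 4 (α = 12): (12−5)(12−2)(12−9)(12−10) = 7·10·3·2 = 420 ≡ 4, so v_4 = 4^{−1} = 10 (mod 13).
  i = 5 (α = 10): (10−5)(10−2)(10−9)(10−12) = 5·8·1·(−2) = −80 ≡ 11, so v_5 = 11^{−1} = 6 (mod 13).
  v = [3, 9, 11, 10, 6].
Step 2: syndromes of r = [9, 2, 8, 4, 11] (all sums mod 13).
  S_0 = Σ v_i r_i = 3·9 + 9·2 + 11·8 + 10·4 + 6·11 = 239 ≡ 5.
  S_1 = Σ v_i α_i r_i = 3·5·9 + 9·2·2 + 11·9·8 + 10·12·4 + 6·10·11 = 2103 ≡ 10.
  α_i^2 mod 13 = [12, 4, 3, 1, 9].
  S_2 = Σ v_i α_i^2 r_i = 3·12·9 + 9·4·2 + 11·3·8 + 10·1·4 + 6·9·11 = 1294 ≡ 7.
  S = (5, 10, 7) ≠ 0, so r is not a codeword (an error is present).
Step 3: locate the error. For a single error e at position i, S_ℓ = v_i·e·α_i^ℓ, so α_err = S_1/S_0.
  S_0^{−1} = 5^{−1} = 8 (mod 13), so α_err = 10·8 = 80 ≡ 2 = α_2. Error position i = 2.
  Consistency check: S_2/S_1 = 7·4 = 28 ≡ 2 = α_err ✓ (single-error assumption holds).
Step 4: error magnitude e = S_0/v_2 = S_0·∏_{j≠2}(α_2 − α_j) = 5·3 = 15 ≡ 2 (mod 13).
Step 5: correct position 2: c_2 = r_2 − e = 2 − 2 ≡ 0 (mod 13). Hence c = [9, 0, 8, 4, 11].
  Check: interpolating c through the α_i gives m(x) = 7 + 3·x (degree < 2) with m(α_i) = c_i for every i, so c is indeed a codeword.


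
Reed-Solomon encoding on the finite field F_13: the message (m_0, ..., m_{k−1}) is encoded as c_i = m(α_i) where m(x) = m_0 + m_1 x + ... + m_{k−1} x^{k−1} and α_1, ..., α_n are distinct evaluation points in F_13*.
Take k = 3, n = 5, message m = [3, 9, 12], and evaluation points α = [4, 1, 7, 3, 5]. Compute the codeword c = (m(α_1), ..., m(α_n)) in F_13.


c = [10, 11, 4, 8, 10]

Message polynomial: m(x) = 3 + 9·x + 12·x^2 (mod 13).
For each evaluation point α_i, compute m(α_i) mod 13:
  α_1 = 4: Horner steps 12 → 5 → 10, so m(4) = 10.
  α_2 = 1: Horner steps 12 → 8 → 11, so m(1) = 11.
  α_3 = 7: Horner steps 12 → 2 → 4, so m(7) = 4.
  α_4 = 3: Horner steps 12 → 6 → 8, so m(3) = 8.
  α_5 = 5: Horner steps 12 → 4 → 10, so m(5) = 10.
Codeword c = [10, 11, 4, 8, 10] ∈ F_13^5.


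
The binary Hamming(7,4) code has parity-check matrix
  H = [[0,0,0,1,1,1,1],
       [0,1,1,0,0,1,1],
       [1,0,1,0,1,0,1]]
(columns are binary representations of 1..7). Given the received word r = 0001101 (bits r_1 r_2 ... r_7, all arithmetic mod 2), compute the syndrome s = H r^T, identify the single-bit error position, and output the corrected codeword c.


s = (1, 1, 0)^T, error position = 6, corrected codeword c = 0001111

Compute s = H r^T mod 2 one row at a time:
  s_1 = 1 + 1 + 0 + 1 = 3 ≡ 1 (mod 2).
  s_2 = 0 + 0 + 0 + 1 = 1 ≡ 1 (mod 2).
  s_3 = 0 + 0 + 1 + 1 = 2 ≡ 0 (mod 2).
s = (1, 1, 0)^T — this equals column 6 of H (binary 110), so error is at position 6.
Correct: flip bit 6 of r = 0001101 to get c = 0001111.


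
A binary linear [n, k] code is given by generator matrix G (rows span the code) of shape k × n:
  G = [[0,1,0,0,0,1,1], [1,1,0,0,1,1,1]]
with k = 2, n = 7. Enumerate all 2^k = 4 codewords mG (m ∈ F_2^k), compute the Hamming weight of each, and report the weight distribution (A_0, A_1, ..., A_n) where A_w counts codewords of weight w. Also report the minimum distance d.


Weight distribution: A_0 = 1, A_2 = 1, A_3 = 1, A_5 = 1. Minimum distance d = 2.

Enumerate all 2^2 = 4 messages m ∈ F_2^2.
For each, compute codeword c = mG in F_2^7, then tally its weight.
  m = 00 → c = 0000000, weight = 0.
  m = 10 → c = 0100011, weight = 3.
  m = 01 → c = 1100111, weight = 5.
  m = 11 → c = 1000100, weight = 2.
Tally weights:
  weight 0: 1 codewords.
  weight 2: 1 codewords.
  weight 3: 1 codewords.
  weight 5: 1 codewords.
Minimum distance d = smallest w > 0 with A_w > 0 = 2.
Sanity: Σ A_w = 4 = 2^2 = 4 ✓.


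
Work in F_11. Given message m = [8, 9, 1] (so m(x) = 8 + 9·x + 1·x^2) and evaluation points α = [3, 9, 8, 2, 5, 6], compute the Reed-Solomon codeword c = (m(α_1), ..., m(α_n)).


c = [0, 5, 1, 8, 1, 10]

Message polynomial: m(x) = 8 + 9·x + 1·x^2 (mod 11).
For each evaluation point α_i, compute m(α_i) mod 11:
  α_1 = 3: Horner steps 1 → 1 → 0, so m(3) = 0.
  α_2 = 9: Horner steps 1 → 7 → 5, so m(9) = 5.
  α_3 = 8: Horner steps 1 → 6 → 1, so m(8) = 1.
  α_4 = 2: Horner steps 1 → 0 → 8, so m(2) = 8.
  α_5 = 5: Horner steps 1 → 3 → 1, so m(5) = 1.
  α_6 = 6: Horner steps 1 → 4 → 10, so m(6) = 10.
Codeword c = [0, 5, 1, 8, 1, 10] ∈ F_11^6.


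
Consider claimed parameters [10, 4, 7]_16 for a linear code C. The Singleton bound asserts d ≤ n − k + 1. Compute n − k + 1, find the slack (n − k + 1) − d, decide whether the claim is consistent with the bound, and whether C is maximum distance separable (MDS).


Singleton RHS = n − k + 1 = 7, slack = 0, bound satisfied, MDS.

Singleton bound: d ≤ n − k + 1.
Here n = 10, k = 4, so n − k + 1 = 7.
Given d = 7, check d ≤ 7: YES.
Slack = (n − k + 1) − d = 0.
The code is MDS (slack = 0).
Description: the claimed parameters are [10, 4, 7]_16; such a code would be MDS (meets Singleton bound).


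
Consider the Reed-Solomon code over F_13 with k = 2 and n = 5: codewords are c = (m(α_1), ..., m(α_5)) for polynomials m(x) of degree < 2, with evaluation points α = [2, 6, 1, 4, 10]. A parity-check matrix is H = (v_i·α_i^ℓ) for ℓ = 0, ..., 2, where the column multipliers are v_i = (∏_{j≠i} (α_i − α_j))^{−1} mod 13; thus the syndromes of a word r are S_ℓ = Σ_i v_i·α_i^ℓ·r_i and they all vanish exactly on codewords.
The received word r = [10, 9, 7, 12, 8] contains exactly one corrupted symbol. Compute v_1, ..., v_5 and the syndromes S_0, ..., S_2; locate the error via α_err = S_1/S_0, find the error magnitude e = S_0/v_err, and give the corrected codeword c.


S = (5, 7, 2), error at position 4, error magnitude e = 9, c = [10, 9, 7, 3, 8].

Step 1: column multipliers v_i = (∏_{j≠i}(α_i − α_j))^{−1} mod 13.
  i = 1 (α = 2): (2−6)(2−1)(2−4)(2−10) = (−4)·1·(−2)·(−8) = −64 ≡ 1, so v_1 = 1^{−1} = 1 (mod 13).
  i = 2 (α = 6): (6−2)(6−1)(6−4)(6−10) = 4·5·2·(−4) = −160 ≡ 9, so v_2 = 9^{−1} = 3 (mod 13).
  i = 3 (α = 1): (1−2)(1−6)(1−4)(1−10) = (−1)·(−5)·(−3)·(−9) = 135 ≡ 5, so v_3 = 5^{−1} = 8 (mod 13).
  i = 4 (α = 4): (4−2)(4−6)(4−1)(4−10) = 2·(−2)·3·(−6) = 72 ≡ 7, so v_4 = 7^{−1} = 2 (mod 13).
  i = 5 (α = 10): (10−2)(10−6)(10−1)(10−4) = 8·4·9·6 = 1728 ≡ 12, so v_5 = 12^{−1} = 12 (mod 13).
  v = [1, 3, 8, 2, 12].
Step 2: syndromes of r = [10, 9, 7, 12, 8] (all sums mod 13).
  S_0 = Σ v_i r_i = 1·10 + 3·9 + 8·7 + 2·12 + 12·8 = 213 ≡ 5.
  S_1 = Σ v_i α_i r_i = 1·2·10 + 3·6·9 + 8·1·7 + 2·4·12 + 12·10·8 = 1294 ≡ 7.
  α_i^2 mod 13 = [4, 10, 1, 3, 9].
  S_2 = Σ v_i α_i^2 r_i = 1·4·10 + 3·10·9 + 8·1·7 + 2·3·12 + 12·9·8 = 1302 ≡ 2.
  S = (5, 7, 2) ≠ 0, so r is not a codeword (an error is present).
Step 3: locate the error. For a single error e at position i, S_ℓ = v_i·e·α_i^ℓ, so α_err = S_1/S_0.
  S_0^{−1} = 5^{−1} = 8 (mod 13), so α_err = 7·8 = 56 ≡ 4 = α_4. Error position i = 4.
  Consistency check: S_2/S_1 = 2·2 = 4 ≡ 4 = α_err ✓ (single-error assumption holds).
Step 4: error magnitude e = S_0/v_4 = S_0·∏_{j≠4}(α_4 − α_j) = 5·7 = 35 ≡ 9 (mod 13).
Step 5: correct position 4: c_4 = r_4 − e = 12 − 9 ≡ 3 (mod 13). Hence c = [10, 9, 7, 3, 8].
  Check: interpolating c through the α_i gives m(x) = 4 + 3·x (degree < 2) with m(α_i) = c_i for every i, so c is indeed a codeword.


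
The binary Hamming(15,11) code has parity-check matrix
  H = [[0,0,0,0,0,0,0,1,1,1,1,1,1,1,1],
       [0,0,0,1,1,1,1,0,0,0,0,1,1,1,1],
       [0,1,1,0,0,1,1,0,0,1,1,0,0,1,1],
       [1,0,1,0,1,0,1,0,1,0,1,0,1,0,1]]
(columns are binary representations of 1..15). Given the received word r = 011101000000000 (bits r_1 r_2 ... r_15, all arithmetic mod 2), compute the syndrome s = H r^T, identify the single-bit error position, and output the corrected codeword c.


s = (0, 0, 1, 1)^T, error position = 3, corrected codeword c = 010101000000000

Compute s = H r^T mod 2 one row at a time:
  s_1 = 0 + 0 + 0 + 0 + 0 + 0 + 0 + 0 = 0 ≡ 0 (mod 2).
  s_2 = 1 + 0 + 1 + 0 + 0 + 0 + 0 + 0 = 2 ≡ 0 (mod 2).
  s_3 = 1 + 1 + 1 + 0 + 0 + 0 + 0 + 0 = 3 ≡ 1 (mod 2).
  s_4 = 0 + 1 + 0 + 0 + 0 + 0 + 0 + 0 = 1 ≡ 1 (mod 2).
s = (0, 0, 1, 1)^T — this equals column 3 of H (binary 0011), so error is at position 3.
Correct: flip bit 3 of r = 011101000000000 to get c = 010101000000000.


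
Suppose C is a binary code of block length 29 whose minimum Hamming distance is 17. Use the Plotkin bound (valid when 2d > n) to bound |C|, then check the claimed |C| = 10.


Plotkin bound M ≤ 6; given |C| = 10 > bound (violated).

Check applicability: 2d = 34, n = 29.
2d − n = 5 > 0, so Plotkin applies.
Compute d/(2d−n) = 17/5 ≈ 3.4000.
⌊d/(2d−n)⌋ = 3.
Plotkin bound: M ≤ 2·3 = 6.
Given |C| = 10, check: VIOLATED.
This |C| is above the Plotkin bound, so no binary code with n = 29, d = 17 and 10 codewords exists.


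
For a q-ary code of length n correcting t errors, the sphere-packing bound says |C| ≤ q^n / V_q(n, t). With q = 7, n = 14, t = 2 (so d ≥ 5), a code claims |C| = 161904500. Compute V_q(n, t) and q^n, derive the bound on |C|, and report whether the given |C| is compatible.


V_q(n, t) = 3361, q^n = 678223072849, Hamming bound = 201792047, |C| = 161904500 ≤ bound (satisfied).

Step 1: Compute V_q(n, t) = Σ_{j=0}^2 C(n, j) (q−1)^j.
  j = 0: C(14,0)·(6)^0 = 1·1 = 1.
  j = 1: C(14,1)·(6)^1 = 14·6 = 84.
  j = 2: C(14,2)·(6)^2 = 91·36 = 3276.
  V_q(n, t) = 1 + 84 + 3276 = 3361.
Step 2: q^n = 7^14 = 678223072849.
Step 3: Hamming bound ⌊q^n / V_q(n,t)⌋ = ⌊678223072849/3361⌋ = 201792047.
Step 4: Compare |C| = 161904500 to 201792047: satisfied.
The claimed |C| lies below the Hamming bound.


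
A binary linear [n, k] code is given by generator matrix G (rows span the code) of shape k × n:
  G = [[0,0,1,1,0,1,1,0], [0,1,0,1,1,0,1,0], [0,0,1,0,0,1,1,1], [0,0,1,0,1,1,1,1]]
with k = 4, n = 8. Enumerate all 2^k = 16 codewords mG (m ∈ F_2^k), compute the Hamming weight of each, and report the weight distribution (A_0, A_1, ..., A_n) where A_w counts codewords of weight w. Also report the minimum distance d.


Weight distribution: A_0 = 1, A_1 = 1, A_2 = 1, A_3 = 4, A_4 = 5, A_5 = 3, A_6 = 1. Minimum distance d = 1.

Enumerate all 2^4 = 16 messages m ∈ F_2^4.
For each, compute codeword c = mG in F_2^8, then tally its weight.
  m = 0000 → c = 00000000, weight = 0.
  m = 1000 → c = 00110110, weight = 4.
  m = 0100 → c = 01011010, weight = 4.
  m = 1100 → c = 01101100, weight = 4.
  m = 0010 → c = 00100111, weight = 4.
  m = 1010 → c = 00010001, weight = 2.
  m = 0110 → c = 01111101, weight = 6.
  m = 1110 → c = 01001011, weight = 4.
  m = 0001 → c = 00101111, weight = 5.
  m = 1001 → c = 00011001, weight = 3.
  m = 0101 → c = 01110101, weight = 5.
  m = 1101 → c = 01000011, weight = 3.
  m = 0011 → c = 00001000, weight = 1.
  m = 1011 → c = 00111110, weight = 5.
  m = 0111 → c = 01010010, weight = 3.
  m = 1111 → c = 01100100, weight = 3.
Tally weights:
  weight 0: 1 codewords.
  weight 1: 1 codewords.
  weight 2: 1 codewords.
  weight 3: 4 codewords.
  weight 4: 5 codewords.
  weight 5: 3 codewords.
  weight 6: 1 codewords.
Minimum distance d = smallest w > 0 with A_w > 0 = 1.
Sanity: Σ A_w = 16 = 2^4 = 16 ✓.


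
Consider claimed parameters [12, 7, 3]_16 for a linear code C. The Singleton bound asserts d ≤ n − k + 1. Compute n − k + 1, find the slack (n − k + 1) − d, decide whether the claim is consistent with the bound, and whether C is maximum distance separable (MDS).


Singleton RHS = n − k + 1 = 6, slack = 3, bound satisfied, not MDS.

Singleton bound: d ≤ n − k + 1.
Here n = 12, k = 7, so n − k + 1 = 6.
Given d = 3, check d ≤ 6: YES.
Slack = (n − k + 1) − d = 3.
The code is NOT MDS (slack = 3 > 0).
Description: the claimed parameters are [12, 7, 3]_16; such a code would be non-MDS.


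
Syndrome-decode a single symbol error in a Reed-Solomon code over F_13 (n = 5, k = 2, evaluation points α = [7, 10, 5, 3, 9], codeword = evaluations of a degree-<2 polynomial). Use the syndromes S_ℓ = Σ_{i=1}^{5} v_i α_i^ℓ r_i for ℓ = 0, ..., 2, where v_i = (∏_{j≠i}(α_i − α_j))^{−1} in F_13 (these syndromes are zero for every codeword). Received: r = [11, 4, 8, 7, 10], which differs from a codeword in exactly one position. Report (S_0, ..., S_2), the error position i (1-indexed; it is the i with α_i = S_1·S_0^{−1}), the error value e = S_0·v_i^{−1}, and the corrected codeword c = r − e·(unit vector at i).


S = (6, 3, 8), error at position 1, error magnitude e = 2, c = [9, 4, 8, 7, 10].

Step 1: column multipliers v_i = (∏_{j≠i}(α_i − α_j))^{−1} mod 13.
  i = 1 (α = 7): (7−10)(7−5)(7−3)(7−9) = (−3)·2·4·(−2) = 48 ≡ 9, so v_1 = 9^{−1} = 3 (mod 13).
  i = 2 (α = 10): (10−7)(10−5)(10−3)(10−9) = 3·5·7·1 = 105 ≡ 1, so v_2 = 1^{−1} = 1 (mod 13).
  i = 3 (α = 5): (5−7)(5−10)(5−3)(5−9) = (−2)·(−5)·2·(−4) = −80 ≡ 11, so v_3 = 11^{−1} = 6 (mod 13).
  i = 4 (α = 3): (3−7)(3−10)(3−5)(3−9) = (−4)·(−7)·(−2)·(−6) = 336 ≡ 11, so v_4 = 11^{−1} = 6 (mod 13).
  i = 5 (α = 9): (9−7)(9−10)(9−5)(9−3) = 2·(−1)·4·6 = −48 ≡ 4, so v_5 = 4^{−1} = 10 (mod 13).
  v = [3, 1, 6, 6, 10].
Step 2: syndromes of r = [11, 4, 8, 7, 10] (all sums mod 13).
  S_0 = Σ v_i r_i = 3·11 + 1·4 + 6·8 + 6·7 + 10·10 = 227 ≡ 6.
  S_1 = Σ v_i α_i r_i = 3·7·11 + 1·10·4 + 6·5·8 + 6·3·7 + 10·9·10 = 1537 ≡ 3.
  α_i^2 mod 13 = [10, 9, 12, 9, 3].
  S_2 = Σ v_i α_i^2 r_i = 3·10·11 + 1·9·4 + 6·12·8 + 6·9·7 + 10·3·10 = 1620 ≡ 8.
  S = (6, 3, 8) ≠ 0, so r is not a codeword (an error is present).
Step 3: locate the error. For a single error e at position i, S_ℓ = v_i·e·α_i^ℓ, so α_err = S_1/S_0.
  S_0^{−1} = 6^{−1} = 11 (mod 13), so α_err = 3·11 = 33 ≡ 7 = α_1. Error position i = 1.
  Consistency check: S_2/S_1 = 8·9 = 72 ≡ 7 = α_err ✓ (single-error assumption holds).
Step 4: error magnitude e = S_0/v_1 = S_0·∏_{j≠1}(α_1 − α_j) = 6·9 = 54 ≡ 2 (mod 13).
Step 5: correct position 1: c_1 = r_1 − e = 11 − 2 ≡ 9 (mod 13). Hence c = [9, 4, 8, 7, 10].
  Check: interpolating c through the α_i gives m(x) = 12 + 7·x (degree < 2) with m(α_i) = c_i for every i, so c is indeed a codeword.


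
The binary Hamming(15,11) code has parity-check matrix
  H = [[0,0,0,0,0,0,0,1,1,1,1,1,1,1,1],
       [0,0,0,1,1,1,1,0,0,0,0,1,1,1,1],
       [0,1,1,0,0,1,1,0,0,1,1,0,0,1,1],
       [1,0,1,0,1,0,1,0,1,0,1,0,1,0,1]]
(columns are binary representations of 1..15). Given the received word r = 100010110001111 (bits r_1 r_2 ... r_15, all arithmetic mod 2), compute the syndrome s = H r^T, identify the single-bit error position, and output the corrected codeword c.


s = (1, 0, 1, 1)^T, error position = 11, corrected codeword c = 100010110011111

Compute s = H r^T mod 2 one row at a time:
  s_1 = 1 + 0 + 0 + 0 + 1 + 1 + 1 + 1 = 5 ≡ 1 (mod 2).
  s_2 = 0 + 1 + 0 + 1 + 1 + 1 + 1 + 1 = 6 ≡ 0 (mod 2).
  s_3 = 0 + 0 + 0 + 1 + 0 + 0 + 1 + 1 = 3 ≡ 1 (mod 2).
  s_4 = 1 + 0 + 1 + 1 + 0 + 0 + 1 + 1 = 5 ≡ 1 (mod 2).
s = (1, 0, 1, 1)^T — this equals column 11 of H (binary 1011), so error is at position 11.
Correct: flip bit 11 of r = 100010110001111 to get c = 100010110011111.


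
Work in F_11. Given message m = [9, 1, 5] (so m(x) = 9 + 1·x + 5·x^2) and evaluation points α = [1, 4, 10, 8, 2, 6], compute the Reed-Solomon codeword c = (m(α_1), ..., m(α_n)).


c = [4, 5, 2, 7, 9, 8]

Message polynomial: m(x) = 9 + 1·x + 5·x^2 (mod 11).
For each evaluation point α_i, compute m(α_i) mod 11:
  α_1 = 1: Horner steps 5 → 6 → 4, so m(1) = 4.
  α_2 = 4: Horner steps 5 → 10 → 5, so m(4) = 5.
  α_3 = 10: Horner steps 5 → 7 → 2, so m(10) = 2.
  α_4 = 8: Horner steps 5 → 8 → 7, so m(8) = 7.
  α_5 = 2: Horner steps 5 → 0 → 9, so m(2) = 9.
  α_6 = 6: Horner steps 5 → 9 → 8, so m(6) = 8.
Codeword c = [4, 5, 2, 7, 9, 8] ∈ F_11^6.


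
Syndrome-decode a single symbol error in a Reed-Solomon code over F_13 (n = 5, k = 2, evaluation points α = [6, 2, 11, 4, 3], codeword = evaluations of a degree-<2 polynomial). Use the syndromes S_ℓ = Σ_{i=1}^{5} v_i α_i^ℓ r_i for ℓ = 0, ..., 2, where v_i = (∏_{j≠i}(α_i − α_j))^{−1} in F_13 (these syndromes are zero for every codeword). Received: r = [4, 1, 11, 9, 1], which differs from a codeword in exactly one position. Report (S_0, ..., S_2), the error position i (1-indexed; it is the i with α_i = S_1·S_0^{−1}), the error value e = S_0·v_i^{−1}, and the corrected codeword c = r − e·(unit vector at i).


S = (11, 7, 8), error at position 5, error magnitude e = 9, c = [4, 1, 11, 9, 5].

Step 1: column multipliers v_i = (∏_{j≠i}(α_i − α_j))^{−1} mod 13.
  i = 1 (α = 6): (6−2)(6−11)(6−4)(6−3) = 4·(−5)·2·3 = −120 ≡ 10, so v_1 = 10^{−1} = 4 (mod 13).
  i = 2 (α = 2): (2−6)(2−11)(2−4)(2−3) = (−4)·(−9)·(−2)·(−1) = 72 ≡ 7, so v_2 = 7^{−1} = 2 (mod 13).
  i = 3 (α = 11): (11−6)(11−2)(11−4)(11−3) = 5·9·7·8 = 2520 ≡ 11, so v_3 = 11^{−1} = 6 (mod 13).
  i = 4 (α = 4): (4−6)(4−2)(4−11)(4−3) = (−2)·2·(−7)·1 = 28 ≡ 2, so v_4 = 2^{−1} = 7 (mod 13).
  i = 5 (α = 3): (3−6)(3−2)(3−11)(3−4) = (−3)·1·(−8)·(−1) = −24 ≡ 2, so v_5 = 2^{−1} = 7 (mod 13).
  v = [4, 2, 6, 7, 7].
Step 2: syndromes of r = [4, 1, 11, 9, 1] (all sums mod 13).
  S_0 = Σ v_i r_i = 4·4 + 2·1 + 6·11 + 7·9 + 7·1 = 154 ≡ 11.
  S_1 = Σ v_i α_i r_i = 4·6·4 + 2·2·1 + 6·11·11 + 7·4·9 + 7·3·1 = 1099 ≡ 7.
  α_i^2 mod 13 = [10, 4, 4, 3, 9].
  S_2 = Σ v_i α_i^2 r_i = 4·10·4 + 2·4·1 + 6·4·11 + 7·3·9 + 7·9·1 = 684 ≡ 8.
  S = (11, 7, 8) ≠ 0, so r is not a codeword (an error is present).
Step 3: locate the error. For a single error e at position i, S_ℓ = v_i·e·α_i^ℓ, so α_err = S_1/S_0.
  S_0^{−1} = 11^{−1} = 6 (mod 13), so α_err = 7·6 = 42 ≡ 3 = α_5. Error position i = 5.
  Consistency check: S_2/S_1 = 8·2 = 16 ≡ 3 = α_err ✓ (single-error assumption holds).
Step 4: error magnitude e = S_0/v_5 = S_0·∏_{j≠5}(α_5 − α_j) = 11·2 = 22 ≡ 9 (mod 13).
Step 5: correct position 5: c_5 = r_5 − e = 1 − 9 ≡ 5 (mod 13). Hence c = [4, 1, 11, 9, 5].
  Check: interpolating c through the α_i gives m(x) = 6 + 4·x (degree < 2) with m(α_i) = c_i for every i, so c is indeed a codeword.


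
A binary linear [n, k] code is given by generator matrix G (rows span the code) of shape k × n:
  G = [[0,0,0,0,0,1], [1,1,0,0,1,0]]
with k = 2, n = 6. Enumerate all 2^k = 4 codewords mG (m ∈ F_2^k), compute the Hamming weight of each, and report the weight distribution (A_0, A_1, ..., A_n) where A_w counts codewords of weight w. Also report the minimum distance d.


Weight distribution: A_0 = 1, A_1 = 1, A_3 = 1, A_4 = 1. Minimum distance d = 1.

Enumerate all 2^2 = 4 messages m ∈ F_2^2.
For each, compute codeword c = mG in F_2^6, then tally its weight.
  m = 00 → c = 000000, weight = 0.
  m = 10 → c = 000001, weight = 1.
  m = 01 → c = 110010, weight = 3.
  m = 11 → c = 110011, weight = 4.
Tally weights:
  weight 0: 1 codewords.
  weight 1: 1 codewords.
  weight 3: 1 codewords.
  weight 4: 1 codewords.
Minimum distance d = smallest w > 0 with A_w > 0 = 1.
Sanity: Σ A_w = 4 = 2^2 = 4 ✓.


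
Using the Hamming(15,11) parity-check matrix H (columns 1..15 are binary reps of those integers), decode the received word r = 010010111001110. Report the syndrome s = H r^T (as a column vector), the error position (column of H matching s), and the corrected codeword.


s = (1, 1, 1, 0)^T, error position = 14, corrected codeword c = 010010111001100

Compute s = H r^T mod 2 one row at a time:
  s_1 = 1 + 1 + 0 + 0 + 1 + 1 + 1 + 0 = 5 ≡ 1 (mod 2).
  s_2 = 0 + 1 + 0 + 1 + 1 + 1 + 1 + 0 = 5 ≡ 1 (mod 2).
  s_3 = 1 + 0 + 0 + 1 + 0 + 0 + 1 + 0 = 3 ≡ 1 (mod 2).
  s_4 = 0 + 0 + 1 + 1 + 1 + 0 + 1 + 0 = 4 ≡ 0 (mod 2).
s = (1, 1, 1, 0)^T — this equals column 14 of H (binary 1110), so error is at position 14.
Correct: flip bit 14 of r = 010010111001110 to get c = 010010111001100.


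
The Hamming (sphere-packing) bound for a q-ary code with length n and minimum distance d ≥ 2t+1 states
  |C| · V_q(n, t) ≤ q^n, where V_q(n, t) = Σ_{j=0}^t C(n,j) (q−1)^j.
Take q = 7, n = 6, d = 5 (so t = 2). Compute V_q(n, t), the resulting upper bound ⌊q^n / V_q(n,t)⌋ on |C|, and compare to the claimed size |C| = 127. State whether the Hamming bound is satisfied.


V_q(n, t) = 577, q^n = 117649, Hamming bound = 203, |C| = 127 ≤ bound (satisfied).

Step 1: Compute V_q(n, t) = Σ_{j=0}^2 C(n, j) (q−1)^j.
  j = 0: C(6,0)·(6)^0 = 1·1 = 1.
  j = 1: C(6,1)·(6)^1 = 6·6 = 36.
  j = 2: C(6,2)·(6)^2 = 15·36 = 540.
  V_q(n, t) = 1 + 36 + 540 = 577.
Step 2: q^n = 7^6 = 117649.
Step 3: Hamming bound ⌊q^n / V_q(n,t)⌋ = ⌊117649/577⌋ = 203.
Step 4: Compare |C| = 127 to 203: satisfied.
The claimed |C| lies below the Hamming bound.


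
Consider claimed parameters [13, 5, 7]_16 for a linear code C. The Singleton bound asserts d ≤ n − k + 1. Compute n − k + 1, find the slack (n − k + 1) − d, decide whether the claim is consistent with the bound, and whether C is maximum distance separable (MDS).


Singleton RHS = n − k + 1 = 9, slack = 2, bound satisfied, not MDS.

Singleton bound: d ≤ n − k + 1.
Here n = 13, k = 5, so n − k + 1 = 9.
Given d = 7, check d ≤ 9: YES.
Slack = (n − k + 1) − d = 2.
The code is NOT MDS (slack = 2 > 0).
Description: the claimed parameters are [13, 5, 7]_16; such a code would be non-MDS.


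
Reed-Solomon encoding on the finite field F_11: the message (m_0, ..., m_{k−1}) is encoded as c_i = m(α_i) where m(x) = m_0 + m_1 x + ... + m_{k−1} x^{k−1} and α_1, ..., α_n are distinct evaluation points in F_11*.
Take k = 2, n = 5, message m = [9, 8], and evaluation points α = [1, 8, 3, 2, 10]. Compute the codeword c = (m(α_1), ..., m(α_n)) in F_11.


c = [6, 7, 0, 3, 1]

Message polynomial: m(x) = 9 + 8·x (mod 11).
For each evaluation point α_i, compute m(α_i) mod 11:
  α_1 = 1: Horner steps 8 → 6, so m(1) = 6.
  α_2 = 8: Horner steps 8 → 7, so m(8) = 7.
  α_3 = 3: Horner steps 8 → 0, so m(3) = 0.
  α_4 = 2: Horner steps 8 → 3, so m(2) = 3.
  α_5 = 10: Horner steps 8 → 1, so m(10) = 1.
Codeword c = [6, 7, 0, 3, 1] ∈ F_11^5.


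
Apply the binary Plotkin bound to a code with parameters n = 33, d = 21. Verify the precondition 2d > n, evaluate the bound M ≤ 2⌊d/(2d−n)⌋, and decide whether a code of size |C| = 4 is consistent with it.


Plotkin bound M ≤ 4; given |C| = 4 ≤ bound (satisfied).

Check applicability: 2d = 42, n = 33.
2d − n = 9 > 0, so Plotkin applies.
Compute d/(2d−n) = 21/9 ≈ 2.3333.
⌊d/(2d−n)⌋ = 2.
Plotkin bound: M ≤ 2·2 = 4.
Given |C| = 4, check: satisfied.
This |C| is at the Plotkin bound.


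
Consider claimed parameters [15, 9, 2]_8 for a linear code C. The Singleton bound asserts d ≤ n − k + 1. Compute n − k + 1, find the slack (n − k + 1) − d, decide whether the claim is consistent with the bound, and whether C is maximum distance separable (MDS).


Singleton RHS = n − k + 1 = 7, slack = 5, bound satisfied, not MDS.

Singleton bound: d ≤ n − k + 1.
Here n = 15, k = 9, so n − k + 1 = 7.
Given d = 2, check d ≤ 7: YES.
Slack = (n − k + 1) − d = 5.
The code is NOT MDS (slack = 5 > 0).
Description: the claimed parameters are [15, 9, 2]_8; such a code would be non-MDS.


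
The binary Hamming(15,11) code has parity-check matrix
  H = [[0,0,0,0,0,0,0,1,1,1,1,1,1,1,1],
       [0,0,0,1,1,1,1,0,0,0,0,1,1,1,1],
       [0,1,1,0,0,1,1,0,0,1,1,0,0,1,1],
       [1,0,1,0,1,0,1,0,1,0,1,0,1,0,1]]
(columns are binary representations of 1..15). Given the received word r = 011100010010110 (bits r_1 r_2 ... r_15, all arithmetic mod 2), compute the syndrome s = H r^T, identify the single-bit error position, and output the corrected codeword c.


s = (0, 1, 0, 1)^T, error position = 5, corrected codeword c = 011110010010110

Compute s = H r^T mod 2 one row at a time:
  s_1 = 1 + 0 + 0 + 1 + 0 + 1 + 1 + 0 = 4 ≡ 0 (mod 2).
  s_2 = 1 + 0 + 0 + 0 + 0 + 1 + 1 + 0 = 3 ≡ 1 (mod 2).
  s_3 = 1 + 1 + 0 + 0 + 0 + 1 + 1 + 0 = 4 ≡ 0 (mod 2).
  s_4 = 0 + 1 + 0 + 0 + 0 + 1 + 1 + 0 = 3 ≡ 1 (mod 2).
s = (0, 1, 0, 1)^T — this equals column 5 of H (binary 0101), so error is at position 5.
Correct: flip bit 5 of r = 011100010010110 to get c = 011110010010110.
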